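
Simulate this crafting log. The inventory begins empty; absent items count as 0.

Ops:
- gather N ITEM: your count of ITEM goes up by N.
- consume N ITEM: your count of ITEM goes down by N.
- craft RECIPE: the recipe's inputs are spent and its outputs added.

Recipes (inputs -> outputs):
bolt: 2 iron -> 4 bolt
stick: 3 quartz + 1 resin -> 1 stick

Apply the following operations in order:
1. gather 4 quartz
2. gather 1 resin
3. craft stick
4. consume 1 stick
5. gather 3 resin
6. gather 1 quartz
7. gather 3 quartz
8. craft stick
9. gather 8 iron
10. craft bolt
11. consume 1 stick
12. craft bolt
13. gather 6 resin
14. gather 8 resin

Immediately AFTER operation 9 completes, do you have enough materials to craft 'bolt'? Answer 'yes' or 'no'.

After 1 (gather 4 quartz): quartz=4
After 2 (gather 1 resin): quartz=4 resin=1
After 3 (craft stick): quartz=1 stick=1
After 4 (consume 1 stick): quartz=1
After 5 (gather 3 resin): quartz=1 resin=3
After 6 (gather 1 quartz): quartz=2 resin=3
After 7 (gather 3 quartz): quartz=5 resin=3
After 8 (craft stick): quartz=2 resin=2 stick=1
After 9 (gather 8 iron): iron=8 quartz=2 resin=2 stick=1

Answer: yes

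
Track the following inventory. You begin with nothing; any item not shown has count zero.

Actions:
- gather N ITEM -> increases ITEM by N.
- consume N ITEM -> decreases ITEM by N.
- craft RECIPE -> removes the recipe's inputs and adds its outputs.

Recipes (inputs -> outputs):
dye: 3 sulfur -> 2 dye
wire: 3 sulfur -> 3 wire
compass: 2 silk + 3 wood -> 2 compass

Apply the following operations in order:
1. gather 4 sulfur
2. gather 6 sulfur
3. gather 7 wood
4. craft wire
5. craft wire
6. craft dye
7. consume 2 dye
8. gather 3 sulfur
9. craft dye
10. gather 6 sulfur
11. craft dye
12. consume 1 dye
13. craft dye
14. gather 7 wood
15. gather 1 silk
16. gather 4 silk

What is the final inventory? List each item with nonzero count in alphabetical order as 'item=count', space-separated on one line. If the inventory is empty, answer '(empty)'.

Answer: dye=5 silk=5 sulfur=1 wire=6 wood=14

Derivation:
After 1 (gather 4 sulfur): sulfur=4
After 2 (gather 6 sulfur): sulfur=10
After 3 (gather 7 wood): sulfur=10 wood=7
After 4 (craft wire): sulfur=7 wire=3 wood=7
After 5 (craft wire): sulfur=4 wire=6 wood=7
After 6 (craft dye): dye=2 sulfur=1 wire=6 wood=7
After 7 (consume 2 dye): sulfur=1 wire=6 wood=7
After 8 (gather 3 sulfur): sulfur=4 wire=6 wood=7
After 9 (craft dye): dye=2 sulfur=1 wire=6 wood=7
After 10 (gather 6 sulfur): dye=2 sulfur=7 wire=6 wood=7
After 11 (craft dye): dye=4 sulfur=4 wire=6 wood=7
After 12 (consume 1 dye): dye=3 sulfur=4 wire=6 wood=7
After 13 (craft dye): dye=5 sulfur=1 wire=6 wood=7
After 14 (gather 7 wood): dye=5 sulfur=1 wire=6 wood=14
After 15 (gather 1 silk): dye=5 silk=1 sulfur=1 wire=6 wood=14
After 16 (gather 4 silk): dye=5 silk=5 sulfur=1 wire=6 wood=14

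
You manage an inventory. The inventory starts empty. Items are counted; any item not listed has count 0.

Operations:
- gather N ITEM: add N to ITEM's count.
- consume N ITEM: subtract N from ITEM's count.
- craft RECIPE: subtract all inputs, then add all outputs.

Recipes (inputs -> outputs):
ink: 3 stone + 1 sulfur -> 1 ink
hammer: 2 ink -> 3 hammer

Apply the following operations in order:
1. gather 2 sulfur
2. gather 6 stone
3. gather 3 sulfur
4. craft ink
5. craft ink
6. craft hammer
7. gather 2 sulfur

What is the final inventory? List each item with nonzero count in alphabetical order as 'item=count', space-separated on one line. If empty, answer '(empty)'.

After 1 (gather 2 sulfur): sulfur=2
After 2 (gather 6 stone): stone=6 sulfur=2
After 3 (gather 3 sulfur): stone=6 sulfur=5
After 4 (craft ink): ink=1 stone=3 sulfur=4
After 5 (craft ink): ink=2 sulfur=3
After 6 (craft hammer): hammer=3 sulfur=3
After 7 (gather 2 sulfur): hammer=3 sulfur=5

Answer: hammer=3 sulfur=5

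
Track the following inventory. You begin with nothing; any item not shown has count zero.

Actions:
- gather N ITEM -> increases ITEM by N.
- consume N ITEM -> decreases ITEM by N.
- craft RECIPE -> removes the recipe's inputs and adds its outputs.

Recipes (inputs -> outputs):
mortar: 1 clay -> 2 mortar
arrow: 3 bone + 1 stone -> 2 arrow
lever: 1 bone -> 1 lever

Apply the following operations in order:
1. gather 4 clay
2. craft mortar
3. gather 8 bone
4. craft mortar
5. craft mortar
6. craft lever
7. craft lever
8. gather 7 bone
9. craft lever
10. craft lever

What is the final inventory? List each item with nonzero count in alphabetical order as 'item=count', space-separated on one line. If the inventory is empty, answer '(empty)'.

Answer: bone=11 clay=1 lever=4 mortar=6

Derivation:
After 1 (gather 4 clay): clay=4
After 2 (craft mortar): clay=3 mortar=2
After 3 (gather 8 bone): bone=8 clay=3 mortar=2
After 4 (craft mortar): bone=8 clay=2 mortar=4
After 5 (craft mortar): bone=8 clay=1 mortar=6
After 6 (craft lever): bone=7 clay=1 lever=1 mortar=6
After 7 (craft lever): bone=6 clay=1 lever=2 mortar=6
After 8 (gather 7 bone): bone=13 clay=1 lever=2 mortar=6
After 9 (craft lever): bone=12 clay=1 lever=3 mortar=6
After 10 (craft lever): bone=11 clay=1 lever=4 mortar=6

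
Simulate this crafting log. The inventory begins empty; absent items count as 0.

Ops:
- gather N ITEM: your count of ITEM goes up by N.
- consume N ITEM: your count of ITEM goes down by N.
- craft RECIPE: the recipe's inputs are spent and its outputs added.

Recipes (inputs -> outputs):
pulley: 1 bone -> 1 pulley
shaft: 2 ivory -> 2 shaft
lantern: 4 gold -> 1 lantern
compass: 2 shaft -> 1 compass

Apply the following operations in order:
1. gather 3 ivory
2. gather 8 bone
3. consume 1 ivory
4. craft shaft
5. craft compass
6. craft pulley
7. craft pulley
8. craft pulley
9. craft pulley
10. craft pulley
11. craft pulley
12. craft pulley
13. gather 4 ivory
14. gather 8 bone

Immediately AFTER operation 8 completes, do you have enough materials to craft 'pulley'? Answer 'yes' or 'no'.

After 1 (gather 3 ivory): ivory=3
After 2 (gather 8 bone): bone=8 ivory=3
After 3 (consume 1 ivory): bone=8 ivory=2
After 4 (craft shaft): bone=8 shaft=2
After 5 (craft compass): bone=8 compass=1
After 6 (craft pulley): bone=7 compass=1 pulley=1
After 7 (craft pulley): bone=6 compass=1 pulley=2
After 8 (craft pulley): bone=5 compass=1 pulley=3

Answer: yes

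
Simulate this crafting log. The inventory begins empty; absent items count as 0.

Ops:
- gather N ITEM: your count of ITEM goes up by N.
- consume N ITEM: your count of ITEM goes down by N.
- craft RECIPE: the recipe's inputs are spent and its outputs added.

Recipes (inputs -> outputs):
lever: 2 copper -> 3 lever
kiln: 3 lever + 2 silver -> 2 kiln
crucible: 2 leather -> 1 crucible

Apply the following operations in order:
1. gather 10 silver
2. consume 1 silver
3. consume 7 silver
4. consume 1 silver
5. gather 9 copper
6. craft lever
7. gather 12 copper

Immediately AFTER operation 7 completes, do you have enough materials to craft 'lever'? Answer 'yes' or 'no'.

After 1 (gather 10 silver): silver=10
After 2 (consume 1 silver): silver=9
After 3 (consume 7 silver): silver=2
After 4 (consume 1 silver): silver=1
After 5 (gather 9 copper): copper=9 silver=1
After 6 (craft lever): copper=7 lever=3 silver=1
After 7 (gather 12 copper): copper=19 lever=3 silver=1

Answer: yes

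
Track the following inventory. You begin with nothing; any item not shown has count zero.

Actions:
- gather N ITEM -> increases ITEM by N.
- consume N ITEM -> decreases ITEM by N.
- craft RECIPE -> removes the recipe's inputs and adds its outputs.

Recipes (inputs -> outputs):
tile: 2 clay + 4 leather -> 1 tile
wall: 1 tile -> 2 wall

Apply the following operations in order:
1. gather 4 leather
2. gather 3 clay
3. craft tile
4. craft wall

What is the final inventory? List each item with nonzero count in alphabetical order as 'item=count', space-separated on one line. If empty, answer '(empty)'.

Answer: clay=1 wall=2

Derivation:
After 1 (gather 4 leather): leather=4
After 2 (gather 3 clay): clay=3 leather=4
After 3 (craft tile): clay=1 tile=1
After 4 (craft wall): clay=1 wall=2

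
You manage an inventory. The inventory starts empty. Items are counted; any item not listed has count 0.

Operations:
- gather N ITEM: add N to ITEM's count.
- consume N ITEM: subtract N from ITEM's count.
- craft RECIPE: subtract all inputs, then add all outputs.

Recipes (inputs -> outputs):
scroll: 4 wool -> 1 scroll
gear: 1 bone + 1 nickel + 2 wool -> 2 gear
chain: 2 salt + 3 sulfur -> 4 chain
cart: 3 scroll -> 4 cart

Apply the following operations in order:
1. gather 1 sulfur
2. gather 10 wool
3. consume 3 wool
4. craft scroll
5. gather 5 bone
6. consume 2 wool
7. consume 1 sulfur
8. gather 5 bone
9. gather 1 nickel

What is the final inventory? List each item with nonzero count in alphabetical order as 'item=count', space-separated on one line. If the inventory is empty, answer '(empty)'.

After 1 (gather 1 sulfur): sulfur=1
After 2 (gather 10 wool): sulfur=1 wool=10
After 3 (consume 3 wool): sulfur=1 wool=7
After 4 (craft scroll): scroll=1 sulfur=1 wool=3
After 5 (gather 5 bone): bone=5 scroll=1 sulfur=1 wool=3
After 6 (consume 2 wool): bone=5 scroll=1 sulfur=1 wool=1
After 7 (consume 1 sulfur): bone=5 scroll=1 wool=1
After 8 (gather 5 bone): bone=10 scroll=1 wool=1
After 9 (gather 1 nickel): bone=10 nickel=1 scroll=1 wool=1

Answer: bone=10 nickel=1 scroll=1 wool=1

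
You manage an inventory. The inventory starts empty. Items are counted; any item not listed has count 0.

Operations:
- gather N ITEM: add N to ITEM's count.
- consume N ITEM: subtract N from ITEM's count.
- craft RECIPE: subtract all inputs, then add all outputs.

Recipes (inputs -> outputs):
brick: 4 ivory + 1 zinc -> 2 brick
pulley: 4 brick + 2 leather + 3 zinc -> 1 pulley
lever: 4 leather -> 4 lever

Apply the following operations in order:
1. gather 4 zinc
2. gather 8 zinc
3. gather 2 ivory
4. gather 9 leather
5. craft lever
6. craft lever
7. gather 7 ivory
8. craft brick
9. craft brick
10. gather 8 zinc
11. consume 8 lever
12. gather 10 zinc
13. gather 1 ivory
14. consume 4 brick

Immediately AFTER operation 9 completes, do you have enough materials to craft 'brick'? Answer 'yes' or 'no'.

After 1 (gather 4 zinc): zinc=4
After 2 (gather 8 zinc): zinc=12
After 3 (gather 2 ivory): ivory=2 zinc=12
After 4 (gather 9 leather): ivory=2 leather=9 zinc=12
After 5 (craft lever): ivory=2 leather=5 lever=4 zinc=12
After 6 (craft lever): ivory=2 leather=1 lever=8 zinc=12
After 7 (gather 7 ivory): ivory=9 leather=1 lever=8 zinc=12
After 8 (craft brick): brick=2 ivory=5 leather=1 lever=8 zinc=11
After 9 (craft brick): brick=4 ivory=1 leather=1 lever=8 zinc=10

Answer: no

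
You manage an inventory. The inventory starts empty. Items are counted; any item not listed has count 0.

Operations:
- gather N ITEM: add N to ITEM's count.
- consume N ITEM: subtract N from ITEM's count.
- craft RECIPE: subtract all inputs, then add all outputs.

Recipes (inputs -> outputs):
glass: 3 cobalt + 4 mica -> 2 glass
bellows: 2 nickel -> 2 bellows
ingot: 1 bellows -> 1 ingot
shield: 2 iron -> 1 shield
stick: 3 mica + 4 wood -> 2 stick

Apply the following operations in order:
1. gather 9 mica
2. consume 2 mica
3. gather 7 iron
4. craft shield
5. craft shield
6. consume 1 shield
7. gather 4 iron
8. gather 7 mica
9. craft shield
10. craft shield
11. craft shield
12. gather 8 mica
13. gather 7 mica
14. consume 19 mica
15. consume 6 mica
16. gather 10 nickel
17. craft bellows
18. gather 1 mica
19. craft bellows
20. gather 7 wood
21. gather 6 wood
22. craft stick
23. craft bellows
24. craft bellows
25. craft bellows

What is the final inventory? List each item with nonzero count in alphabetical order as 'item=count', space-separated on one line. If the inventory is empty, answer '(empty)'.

Answer: bellows=10 iron=1 mica=2 shield=4 stick=2 wood=9

Derivation:
After 1 (gather 9 mica): mica=9
After 2 (consume 2 mica): mica=7
After 3 (gather 7 iron): iron=7 mica=7
After 4 (craft shield): iron=5 mica=7 shield=1
After 5 (craft shield): iron=3 mica=7 shield=2
After 6 (consume 1 shield): iron=3 mica=7 shield=1
After 7 (gather 4 iron): iron=7 mica=7 shield=1
After 8 (gather 7 mica): iron=7 mica=14 shield=1
After 9 (craft shield): iron=5 mica=14 shield=2
After 10 (craft shield): iron=3 mica=14 shield=3
After 11 (craft shield): iron=1 mica=14 shield=4
After 12 (gather 8 mica): iron=1 mica=22 shield=4
After 13 (gather 7 mica): iron=1 mica=29 shield=4
After 14 (consume 19 mica): iron=1 mica=10 shield=4
After 15 (consume 6 mica): iron=1 mica=4 shield=4
After 16 (gather 10 nickel): iron=1 mica=4 nickel=10 shield=4
After 17 (craft bellows): bellows=2 iron=1 mica=4 nickel=8 shield=4
After 18 (gather 1 mica): bellows=2 iron=1 mica=5 nickel=8 shield=4
After 19 (craft bellows): bellows=4 iron=1 mica=5 nickel=6 shield=4
After 20 (gather 7 wood): bellows=4 iron=1 mica=5 nickel=6 shield=4 wood=7
After 21 (gather 6 wood): bellows=4 iron=1 mica=5 nickel=6 shield=4 wood=13
After 22 (craft stick): bellows=4 iron=1 mica=2 nickel=6 shield=4 stick=2 wood=9
After 23 (craft bellows): bellows=6 iron=1 mica=2 nickel=4 shield=4 stick=2 wood=9
After 24 (craft bellows): bellows=8 iron=1 mica=2 nickel=2 shield=4 stick=2 wood=9
After 25 (craft bellows): bellows=10 iron=1 mica=2 shield=4 stick=2 wood=9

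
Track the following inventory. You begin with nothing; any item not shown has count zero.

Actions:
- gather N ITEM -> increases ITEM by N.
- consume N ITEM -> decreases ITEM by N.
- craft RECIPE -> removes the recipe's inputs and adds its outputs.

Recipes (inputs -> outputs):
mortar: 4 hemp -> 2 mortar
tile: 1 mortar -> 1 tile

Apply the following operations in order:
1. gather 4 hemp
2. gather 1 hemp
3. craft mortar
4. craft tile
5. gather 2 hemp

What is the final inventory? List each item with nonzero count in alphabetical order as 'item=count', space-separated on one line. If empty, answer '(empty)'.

After 1 (gather 4 hemp): hemp=4
After 2 (gather 1 hemp): hemp=5
After 3 (craft mortar): hemp=1 mortar=2
After 4 (craft tile): hemp=1 mortar=1 tile=1
After 5 (gather 2 hemp): hemp=3 mortar=1 tile=1

Answer: hemp=3 mortar=1 tile=1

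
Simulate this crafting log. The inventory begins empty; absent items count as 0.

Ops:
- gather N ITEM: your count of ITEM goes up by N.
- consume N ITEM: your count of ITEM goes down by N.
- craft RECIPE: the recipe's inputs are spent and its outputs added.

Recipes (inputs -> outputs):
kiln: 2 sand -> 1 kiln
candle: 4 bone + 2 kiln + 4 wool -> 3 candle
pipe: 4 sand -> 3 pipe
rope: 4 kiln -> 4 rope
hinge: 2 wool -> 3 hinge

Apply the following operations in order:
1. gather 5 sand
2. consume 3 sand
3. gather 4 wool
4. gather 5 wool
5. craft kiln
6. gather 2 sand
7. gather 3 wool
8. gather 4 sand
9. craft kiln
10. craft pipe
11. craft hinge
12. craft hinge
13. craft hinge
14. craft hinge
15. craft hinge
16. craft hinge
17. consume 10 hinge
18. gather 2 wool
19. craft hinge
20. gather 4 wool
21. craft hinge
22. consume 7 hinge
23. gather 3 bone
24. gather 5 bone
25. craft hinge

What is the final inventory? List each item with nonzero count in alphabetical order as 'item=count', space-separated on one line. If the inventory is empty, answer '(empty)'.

After 1 (gather 5 sand): sand=5
After 2 (consume 3 sand): sand=2
After 3 (gather 4 wool): sand=2 wool=4
After 4 (gather 5 wool): sand=2 wool=9
After 5 (craft kiln): kiln=1 wool=9
After 6 (gather 2 sand): kiln=1 sand=2 wool=9
After 7 (gather 3 wool): kiln=1 sand=2 wool=12
After 8 (gather 4 sand): kiln=1 sand=6 wool=12
After 9 (craft kiln): kiln=2 sand=4 wool=12
After 10 (craft pipe): kiln=2 pipe=3 wool=12
After 11 (craft hinge): hinge=3 kiln=2 pipe=3 wool=10
After 12 (craft hinge): hinge=6 kiln=2 pipe=3 wool=8
After 13 (craft hinge): hinge=9 kiln=2 pipe=3 wool=6
After 14 (craft hinge): hinge=12 kiln=2 pipe=3 wool=4
After 15 (craft hinge): hinge=15 kiln=2 pipe=3 wool=2
After 16 (craft hinge): hinge=18 kiln=2 pipe=3
After 17 (consume 10 hinge): hinge=8 kiln=2 pipe=3
After 18 (gather 2 wool): hinge=8 kiln=2 pipe=3 wool=2
After 19 (craft hinge): hinge=11 kiln=2 pipe=3
After 20 (gather 4 wool): hinge=11 kiln=2 pipe=3 wool=4
After 21 (craft hinge): hinge=14 kiln=2 pipe=3 wool=2
After 22 (consume 7 hinge): hinge=7 kiln=2 pipe=3 wool=2
After 23 (gather 3 bone): bone=3 hinge=7 kiln=2 pipe=3 wool=2
After 24 (gather 5 bone): bone=8 hinge=7 kiln=2 pipe=3 wool=2
After 25 (craft hinge): bone=8 hinge=10 kiln=2 pipe=3

Answer: bone=8 hinge=10 kiln=2 pipe=3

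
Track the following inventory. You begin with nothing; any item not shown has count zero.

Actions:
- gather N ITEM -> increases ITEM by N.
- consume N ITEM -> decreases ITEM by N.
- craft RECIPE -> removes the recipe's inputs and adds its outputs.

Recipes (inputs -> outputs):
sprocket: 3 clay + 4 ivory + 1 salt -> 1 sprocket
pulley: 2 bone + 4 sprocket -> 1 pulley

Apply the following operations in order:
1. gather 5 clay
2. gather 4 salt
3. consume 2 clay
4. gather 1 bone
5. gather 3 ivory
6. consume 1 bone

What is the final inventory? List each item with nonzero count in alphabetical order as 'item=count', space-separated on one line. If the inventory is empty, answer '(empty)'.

After 1 (gather 5 clay): clay=5
After 2 (gather 4 salt): clay=5 salt=4
After 3 (consume 2 clay): clay=3 salt=4
After 4 (gather 1 bone): bone=1 clay=3 salt=4
After 5 (gather 3 ivory): bone=1 clay=3 ivory=3 salt=4
After 6 (consume 1 bone): clay=3 ivory=3 salt=4

Answer: clay=3 ivory=3 salt=4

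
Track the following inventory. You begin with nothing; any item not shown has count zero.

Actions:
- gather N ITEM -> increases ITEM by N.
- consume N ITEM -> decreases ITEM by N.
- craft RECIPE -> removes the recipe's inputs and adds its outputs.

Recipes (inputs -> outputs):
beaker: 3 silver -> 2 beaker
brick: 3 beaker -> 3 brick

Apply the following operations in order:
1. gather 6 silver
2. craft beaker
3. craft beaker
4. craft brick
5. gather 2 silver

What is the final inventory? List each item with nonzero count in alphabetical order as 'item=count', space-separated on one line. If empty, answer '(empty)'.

Answer: beaker=1 brick=3 silver=2

Derivation:
After 1 (gather 6 silver): silver=6
After 2 (craft beaker): beaker=2 silver=3
After 3 (craft beaker): beaker=4
After 4 (craft brick): beaker=1 brick=3
After 5 (gather 2 silver): beaker=1 brick=3 silver=2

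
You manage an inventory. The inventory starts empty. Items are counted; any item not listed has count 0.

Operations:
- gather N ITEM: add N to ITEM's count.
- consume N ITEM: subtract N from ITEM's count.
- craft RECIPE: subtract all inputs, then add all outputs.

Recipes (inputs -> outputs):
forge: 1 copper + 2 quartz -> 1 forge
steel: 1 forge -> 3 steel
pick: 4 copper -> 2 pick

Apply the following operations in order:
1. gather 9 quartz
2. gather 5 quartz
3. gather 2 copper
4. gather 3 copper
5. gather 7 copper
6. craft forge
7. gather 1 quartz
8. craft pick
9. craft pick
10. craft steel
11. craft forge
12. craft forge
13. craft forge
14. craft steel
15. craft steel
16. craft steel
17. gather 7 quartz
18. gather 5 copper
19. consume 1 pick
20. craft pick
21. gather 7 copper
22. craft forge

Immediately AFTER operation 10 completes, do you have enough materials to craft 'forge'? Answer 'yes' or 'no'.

Answer: yes

Derivation:
After 1 (gather 9 quartz): quartz=9
After 2 (gather 5 quartz): quartz=14
After 3 (gather 2 copper): copper=2 quartz=14
After 4 (gather 3 copper): copper=5 quartz=14
After 5 (gather 7 copper): copper=12 quartz=14
After 6 (craft forge): copper=11 forge=1 quartz=12
After 7 (gather 1 quartz): copper=11 forge=1 quartz=13
After 8 (craft pick): copper=7 forge=1 pick=2 quartz=13
After 9 (craft pick): copper=3 forge=1 pick=4 quartz=13
After 10 (craft steel): copper=3 pick=4 quartz=13 steel=3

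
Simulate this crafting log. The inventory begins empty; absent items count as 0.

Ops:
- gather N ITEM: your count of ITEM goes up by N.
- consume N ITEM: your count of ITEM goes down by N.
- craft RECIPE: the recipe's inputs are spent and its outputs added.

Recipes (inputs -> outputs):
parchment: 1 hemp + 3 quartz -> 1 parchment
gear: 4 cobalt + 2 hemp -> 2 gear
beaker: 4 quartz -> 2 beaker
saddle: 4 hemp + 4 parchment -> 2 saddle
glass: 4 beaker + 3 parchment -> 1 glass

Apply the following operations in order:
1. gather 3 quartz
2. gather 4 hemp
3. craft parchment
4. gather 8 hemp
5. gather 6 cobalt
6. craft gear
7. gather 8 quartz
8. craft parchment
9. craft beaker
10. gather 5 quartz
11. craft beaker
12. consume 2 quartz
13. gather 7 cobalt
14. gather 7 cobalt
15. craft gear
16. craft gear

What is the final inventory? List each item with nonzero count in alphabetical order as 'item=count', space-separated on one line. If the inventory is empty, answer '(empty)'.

Answer: beaker=4 cobalt=8 gear=6 hemp=4 parchment=2

Derivation:
After 1 (gather 3 quartz): quartz=3
After 2 (gather 4 hemp): hemp=4 quartz=3
After 3 (craft parchment): hemp=3 parchment=1
After 4 (gather 8 hemp): hemp=11 parchment=1
After 5 (gather 6 cobalt): cobalt=6 hemp=11 parchment=1
After 6 (craft gear): cobalt=2 gear=2 hemp=9 parchment=1
After 7 (gather 8 quartz): cobalt=2 gear=2 hemp=9 parchment=1 quartz=8
After 8 (craft parchment): cobalt=2 gear=2 hemp=8 parchment=2 quartz=5
After 9 (craft beaker): beaker=2 cobalt=2 gear=2 hemp=8 parchment=2 quartz=1
After 10 (gather 5 quartz): beaker=2 cobalt=2 gear=2 hemp=8 parchment=2 quartz=6
After 11 (craft beaker): beaker=4 cobalt=2 gear=2 hemp=8 parchment=2 quartz=2
After 12 (consume 2 quartz): beaker=4 cobalt=2 gear=2 hemp=8 parchment=2
After 13 (gather 7 cobalt): beaker=4 cobalt=9 gear=2 hemp=8 parchment=2
After 14 (gather 7 cobalt): beaker=4 cobalt=16 gear=2 hemp=8 parchment=2
After 15 (craft gear): beaker=4 cobalt=12 gear=4 hemp=6 parchment=2
After 16 (craft gear): beaker=4 cobalt=8 gear=6 hemp=4 parchment=2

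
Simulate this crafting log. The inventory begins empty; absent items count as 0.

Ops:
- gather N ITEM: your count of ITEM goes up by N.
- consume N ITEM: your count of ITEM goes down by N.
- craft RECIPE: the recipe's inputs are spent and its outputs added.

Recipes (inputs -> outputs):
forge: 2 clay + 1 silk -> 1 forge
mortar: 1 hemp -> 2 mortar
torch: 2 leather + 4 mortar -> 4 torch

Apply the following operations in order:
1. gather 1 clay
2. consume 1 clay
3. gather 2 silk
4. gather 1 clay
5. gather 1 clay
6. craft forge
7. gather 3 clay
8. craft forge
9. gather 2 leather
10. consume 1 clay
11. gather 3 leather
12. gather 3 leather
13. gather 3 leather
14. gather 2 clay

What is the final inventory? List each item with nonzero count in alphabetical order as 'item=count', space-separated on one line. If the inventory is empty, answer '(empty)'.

Answer: clay=2 forge=2 leather=11

Derivation:
After 1 (gather 1 clay): clay=1
After 2 (consume 1 clay): (empty)
After 3 (gather 2 silk): silk=2
After 4 (gather 1 clay): clay=1 silk=2
After 5 (gather 1 clay): clay=2 silk=2
After 6 (craft forge): forge=1 silk=1
After 7 (gather 3 clay): clay=3 forge=1 silk=1
After 8 (craft forge): clay=1 forge=2
After 9 (gather 2 leather): clay=1 forge=2 leather=2
After 10 (consume 1 clay): forge=2 leather=2
After 11 (gather 3 leather): forge=2 leather=5
After 12 (gather 3 leather): forge=2 leather=8
After 13 (gather 3 leather): forge=2 leather=11
After 14 (gather 2 clay): clay=2 forge=2 leather=11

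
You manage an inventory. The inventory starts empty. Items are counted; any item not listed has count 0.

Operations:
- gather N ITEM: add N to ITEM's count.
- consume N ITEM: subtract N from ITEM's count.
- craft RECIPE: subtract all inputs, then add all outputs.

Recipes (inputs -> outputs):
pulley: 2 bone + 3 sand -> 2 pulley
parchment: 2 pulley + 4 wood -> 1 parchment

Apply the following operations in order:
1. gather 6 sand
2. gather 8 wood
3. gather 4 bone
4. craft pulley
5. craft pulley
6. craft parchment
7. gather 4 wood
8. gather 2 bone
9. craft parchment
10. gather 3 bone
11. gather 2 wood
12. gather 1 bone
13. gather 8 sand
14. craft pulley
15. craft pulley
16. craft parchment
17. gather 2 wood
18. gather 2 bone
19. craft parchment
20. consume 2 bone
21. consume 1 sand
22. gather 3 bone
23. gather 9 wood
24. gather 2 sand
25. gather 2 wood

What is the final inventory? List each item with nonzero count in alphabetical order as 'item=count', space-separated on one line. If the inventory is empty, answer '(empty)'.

Answer: bone=5 parchment=4 sand=3 wood=11

Derivation:
After 1 (gather 6 sand): sand=6
After 2 (gather 8 wood): sand=6 wood=8
After 3 (gather 4 bone): bone=4 sand=6 wood=8
After 4 (craft pulley): bone=2 pulley=2 sand=3 wood=8
After 5 (craft pulley): pulley=4 wood=8
After 6 (craft parchment): parchment=1 pulley=2 wood=4
After 7 (gather 4 wood): parchment=1 pulley=2 wood=8
After 8 (gather 2 bone): bone=2 parchment=1 pulley=2 wood=8
After 9 (craft parchment): bone=2 parchment=2 wood=4
After 10 (gather 3 bone): bone=5 parchment=2 wood=4
After 11 (gather 2 wood): bone=5 parchment=2 wood=6
After 12 (gather 1 bone): bone=6 parchment=2 wood=6
After 13 (gather 8 sand): bone=6 parchment=2 sand=8 wood=6
After 14 (craft pulley): bone=4 parchment=2 pulley=2 sand=5 wood=6
After 15 (craft pulley): bone=2 parchment=2 pulley=4 sand=2 wood=6
After 16 (craft parchment): bone=2 parchment=3 pulley=2 sand=2 wood=2
After 17 (gather 2 wood): bone=2 parchment=3 pulley=2 sand=2 wood=4
After 18 (gather 2 bone): bone=4 parchment=3 pulley=2 sand=2 wood=4
After 19 (craft parchment): bone=4 parchment=4 sand=2
After 20 (consume 2 bone): bone=2 parchment=4 sand=2
After 21 (consume 1 sand): bone=2 parchment=4 sand=1
After 22 (gather 3 bone): bone=5 parchment=4 sand=1
After 23 (gather 9 wood): bone=5 parchment=4 sand=1 wood=9
After 24 (gather 2 sand): bone=5 parchment=4 sand=3 wood=9
After 25 (gather 2 wood): bone=5 parchment=4 sand=3 wood=11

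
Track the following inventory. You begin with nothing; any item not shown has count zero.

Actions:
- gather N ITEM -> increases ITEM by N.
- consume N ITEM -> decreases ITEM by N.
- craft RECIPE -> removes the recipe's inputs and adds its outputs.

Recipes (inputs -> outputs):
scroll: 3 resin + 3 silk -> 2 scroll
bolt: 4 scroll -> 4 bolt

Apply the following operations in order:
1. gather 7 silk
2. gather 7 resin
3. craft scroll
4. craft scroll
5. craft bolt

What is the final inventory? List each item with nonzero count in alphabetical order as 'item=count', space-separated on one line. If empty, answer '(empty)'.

Answer: bolt=4 resin=1 silk=1

Derivation:
After 1 (gather 7 silk): silk=7
After 2 (gather 7 resin): resin=7 silk=7
After 3 (craft scroll): resin=4 scroll=2 silk=4
After 4 (craft scroll): resin=1 scroll=4 silk=1
After 5 (craft bolt): bolt=4 resin=1 silk=1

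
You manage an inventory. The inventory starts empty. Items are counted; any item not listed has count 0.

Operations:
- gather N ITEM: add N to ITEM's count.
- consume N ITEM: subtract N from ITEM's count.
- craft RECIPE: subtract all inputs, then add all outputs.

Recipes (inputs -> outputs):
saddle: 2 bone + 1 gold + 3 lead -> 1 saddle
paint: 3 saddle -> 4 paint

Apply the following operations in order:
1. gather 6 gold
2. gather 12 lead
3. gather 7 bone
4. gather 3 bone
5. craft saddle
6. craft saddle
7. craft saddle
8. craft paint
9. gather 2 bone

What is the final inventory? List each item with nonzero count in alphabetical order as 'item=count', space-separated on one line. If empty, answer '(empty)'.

After 1 (gather 6 gold): gold=6
After 2 (gather 12 lead): gold=6 lead=12
After 3 (gather 7 bone): bone=7 gold=6 lead=12
After 4 (gather 3 bone): bone=10 gold=6 lead=12
After 5 (craft saddle): bone=8 gold=5 lead=9 saddle=1
After 6 (craft saddle): bone=6 gold=4 lead=6 saddle=2
After 7 (craft saddle): bone=4 gold=3 lead=3 saddle=3
After 8 (craft paint): bone=4 gold=3 lead=3 paint=4
After 9 (gather 2 bone): bone=6 gold=3 lead=3 paint=4

Answer: bone=6 gold=3 lead=3 paint=4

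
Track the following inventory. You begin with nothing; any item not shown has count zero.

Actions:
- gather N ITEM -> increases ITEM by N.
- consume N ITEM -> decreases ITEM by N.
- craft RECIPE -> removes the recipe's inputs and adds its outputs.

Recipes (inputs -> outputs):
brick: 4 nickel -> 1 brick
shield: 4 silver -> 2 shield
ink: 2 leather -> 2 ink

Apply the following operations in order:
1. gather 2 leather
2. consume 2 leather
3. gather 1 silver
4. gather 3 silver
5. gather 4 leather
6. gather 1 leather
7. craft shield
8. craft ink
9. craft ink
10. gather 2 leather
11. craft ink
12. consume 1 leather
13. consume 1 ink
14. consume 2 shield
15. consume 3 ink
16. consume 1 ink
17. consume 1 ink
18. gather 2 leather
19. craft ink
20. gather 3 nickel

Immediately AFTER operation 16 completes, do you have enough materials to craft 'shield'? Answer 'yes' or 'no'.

Answer: no

Derivation:
After 1 (gather 2 leather): leather=2
After 2 (consume 2 leather): (empty)
After 3 (gather 1 silver): silver=1
After 4 (gather 3 silver): silver=4
After 5 (gather 4 leather): leather=4 silver=4
After 6 (gather 1 leather): leather=5 silver=4
After 7 (craft shield): leather=5 shield=2
After 8 (craft ink): ink=2 leather=3 shield=2
After 9 (craft ink): ink=4 leather=1 shield=2
After 10 (gather 2 leather): ink=4 leather=3 shield=2
After 11 (craft ink): ink=6 leather=1 shield=2
After 12 (consume 1 leather): ink=6 shield=2
After 13 (consume 1 ink): ink=5 shield=2
After 14 (consume 2 shield): ink=5
After 15 (consume 3 ink): ink=2
After 16 (consume 1 ink): ink=1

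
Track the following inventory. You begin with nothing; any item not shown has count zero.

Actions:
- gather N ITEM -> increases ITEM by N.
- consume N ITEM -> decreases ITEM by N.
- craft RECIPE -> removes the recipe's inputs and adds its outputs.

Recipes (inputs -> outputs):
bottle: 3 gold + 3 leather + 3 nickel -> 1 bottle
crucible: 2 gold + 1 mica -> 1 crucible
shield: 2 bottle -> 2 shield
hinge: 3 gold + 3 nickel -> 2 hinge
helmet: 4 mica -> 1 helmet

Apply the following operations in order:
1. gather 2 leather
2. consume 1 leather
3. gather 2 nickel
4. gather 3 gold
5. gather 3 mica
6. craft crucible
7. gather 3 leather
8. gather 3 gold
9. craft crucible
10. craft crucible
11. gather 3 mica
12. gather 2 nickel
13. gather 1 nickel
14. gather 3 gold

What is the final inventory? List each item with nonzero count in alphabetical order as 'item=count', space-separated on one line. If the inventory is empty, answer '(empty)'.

After 1 (gather 2 leather): leather=2
After 2 (consume 1 leather): leather=1
After 3 (gather 2 nickel): leather=1 nickel=2
After 4 (gather 3 gold): gold=3 leather=1 nickel=2
After 5 (gather 3 mica): gold=3 leather=1 mica=3 nickel=2
After 6 (craft crucible): crucible=1 gold=1 leather=1 mica=2 nickel=2
After 7 (gather 3 leather): crucible=1 gold=1 leather=4 mica=2 nickel=2
After 8 (gather 3 gold): crucible=1 gold=4 leather=4 mica=2 nickel=2
After 9 (craft crucible): crucible=2 gold=2 leather=4 mica=1 nickel=2
After 10 (craft crucible): crucible=3 leather=4 nickel=2
After 11 (gather 3 mica): crucible=3 leather=4 mica=3 nickel=2
After 12 (gather 2 nickel): crucible=3 leather=4 mica=3 nickel=4
After 13 (gather 1 nickel): crucible=3 leather=4 mica=3 nickel=5
After 14 (gather 3 gold): crucible=3 gold=3 leather=4 mica=3 nickel=5

Answer: crucible=3 gold=3 leather=4 mica=3 nickel=5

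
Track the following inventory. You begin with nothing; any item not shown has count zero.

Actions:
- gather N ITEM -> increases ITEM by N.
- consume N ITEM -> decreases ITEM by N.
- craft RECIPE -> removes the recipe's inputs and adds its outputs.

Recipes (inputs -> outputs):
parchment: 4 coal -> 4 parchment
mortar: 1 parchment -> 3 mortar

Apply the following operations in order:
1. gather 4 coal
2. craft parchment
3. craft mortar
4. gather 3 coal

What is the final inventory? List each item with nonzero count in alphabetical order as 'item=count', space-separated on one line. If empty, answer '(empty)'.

After 1 (gather 4 coal): coal=4
After 2 (craft parchment): parchment=4
After 3 (craft mortar): mortar=3 parchment=3
After 4 (gather 3 coal): coal=3 mortar=3 parchment=3

Answer: coal=3 mortar=3 parchment=3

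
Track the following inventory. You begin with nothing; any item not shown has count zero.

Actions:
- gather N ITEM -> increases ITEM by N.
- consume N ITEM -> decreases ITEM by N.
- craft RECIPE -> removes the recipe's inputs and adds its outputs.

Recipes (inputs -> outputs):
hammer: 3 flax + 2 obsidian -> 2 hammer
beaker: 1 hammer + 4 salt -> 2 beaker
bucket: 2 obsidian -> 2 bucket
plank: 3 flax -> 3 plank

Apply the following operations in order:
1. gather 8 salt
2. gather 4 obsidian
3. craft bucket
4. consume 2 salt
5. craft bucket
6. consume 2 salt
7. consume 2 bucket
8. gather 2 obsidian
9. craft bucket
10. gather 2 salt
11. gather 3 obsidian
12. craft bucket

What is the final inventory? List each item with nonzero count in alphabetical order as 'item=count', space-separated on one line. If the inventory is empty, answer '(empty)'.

After 1 (gather 8 salt): salt=8
After 2 (gather 4 obsidian): obsidian=4 salt=8
After 3 (craft bucket): bucket=2 obsidian=2 salt=8
After 4 (consume 2 salt): bucket=2 obsidian=2 salt=6
After 5 (craft bucket): bucket=4 salt=6
After 6 (consume 2 salt): bucket=4 salt=4
After 7 (consume 2 bucket): bucket=2 salt=4
After 8 (gather 2 obsidian): bucket=2 obsidian=2 salt=4
After 9 (craft bucket): bucket=4 salt=4
After 10 (gather 2 salt): bucket=4 salt=6
After 11 (gather 3 obsidian): bucket=4 obsidian=3 salt=6
After 12 (craft bucket): bucket=6 obsidian=1 salt=6

Answer: bucket=6 obsidian=1 salt=6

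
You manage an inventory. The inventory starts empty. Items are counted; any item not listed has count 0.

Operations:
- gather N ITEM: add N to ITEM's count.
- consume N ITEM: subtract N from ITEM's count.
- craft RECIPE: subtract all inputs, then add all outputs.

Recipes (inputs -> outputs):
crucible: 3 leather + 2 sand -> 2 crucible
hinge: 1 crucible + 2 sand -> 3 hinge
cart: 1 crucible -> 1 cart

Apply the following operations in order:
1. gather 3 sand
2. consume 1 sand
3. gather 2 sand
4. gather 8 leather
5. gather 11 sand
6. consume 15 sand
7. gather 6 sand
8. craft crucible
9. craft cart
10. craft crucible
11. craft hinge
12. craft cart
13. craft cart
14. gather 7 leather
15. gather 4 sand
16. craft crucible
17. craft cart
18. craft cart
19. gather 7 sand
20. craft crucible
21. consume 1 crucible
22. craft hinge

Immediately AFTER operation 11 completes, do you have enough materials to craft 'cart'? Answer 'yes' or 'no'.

After 1 (gather 3 sand): sand=3
After 2 (consume 1 sand): sand=2
After 3 (gather 2 sand): sand=4
After 4 (gather 8 leather): leather=8 sand=4
After 5 (gather 11 sand): leather=8 sand=15
After 6 (consume 15 sand): leather=8
After 7 (gather 6 sand): leather=8 sand=6
After 8 (craft crucible): crucible=2 leather=5 sand=4
After 9 (craft cart): cart=1 crucible=1 leather=5 sand=4
After 10 (craft crucible): cart=1 crucible=3 leather=2 sand=2
After 11 (craft hinge): cart=1 crucible=2 hinge=3 leather=2

Answer: yes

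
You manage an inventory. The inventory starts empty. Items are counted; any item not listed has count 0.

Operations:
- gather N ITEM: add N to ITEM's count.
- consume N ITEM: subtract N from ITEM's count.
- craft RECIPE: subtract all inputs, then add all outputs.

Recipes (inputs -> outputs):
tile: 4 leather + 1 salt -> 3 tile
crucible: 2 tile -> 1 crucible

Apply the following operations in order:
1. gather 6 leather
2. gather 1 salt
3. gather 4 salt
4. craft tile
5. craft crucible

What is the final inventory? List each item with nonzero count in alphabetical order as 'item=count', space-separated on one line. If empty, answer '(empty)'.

After 1 (gather 6 leather): leather=6
After 2 (gather 1 salt): leather=6 salt=1
After 3 (gather 4 salt): leather=6 salt=5
After 4 (craft tile): leather=2 salt=4 tile=3
After 5 (craft crucible): crucible=1 leather=2 salt=4 tile=1

Answer: crucible=1 leather=2 salt=4 tile=1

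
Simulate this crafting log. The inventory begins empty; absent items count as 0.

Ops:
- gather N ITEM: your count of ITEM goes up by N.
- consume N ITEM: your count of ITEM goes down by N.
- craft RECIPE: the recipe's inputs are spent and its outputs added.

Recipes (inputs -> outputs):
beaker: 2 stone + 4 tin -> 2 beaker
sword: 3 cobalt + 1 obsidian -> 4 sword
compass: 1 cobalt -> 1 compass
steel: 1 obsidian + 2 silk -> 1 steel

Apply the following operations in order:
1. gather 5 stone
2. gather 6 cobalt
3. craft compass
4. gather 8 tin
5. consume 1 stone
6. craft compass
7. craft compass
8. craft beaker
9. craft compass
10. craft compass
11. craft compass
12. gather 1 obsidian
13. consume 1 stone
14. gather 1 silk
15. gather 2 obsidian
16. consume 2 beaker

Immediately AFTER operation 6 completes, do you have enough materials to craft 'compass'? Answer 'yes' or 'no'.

After 1 (gather 5 stone): stone=5
After 2 (gather 6 cobalt): cobalt=6 stone=5
After 3 (craft compass): cobalt=5 compass=1 stone=5
After 4 (gather 8 tin): cobalt=5 compass=1 stone=5 tin=8
After 5 (consume 1 stone): cobalt=5 compass=1 stone=4 tin=8
After 6 (craft compass): cobalt=4 compass=2 stone=4 tin=8

Answer: yes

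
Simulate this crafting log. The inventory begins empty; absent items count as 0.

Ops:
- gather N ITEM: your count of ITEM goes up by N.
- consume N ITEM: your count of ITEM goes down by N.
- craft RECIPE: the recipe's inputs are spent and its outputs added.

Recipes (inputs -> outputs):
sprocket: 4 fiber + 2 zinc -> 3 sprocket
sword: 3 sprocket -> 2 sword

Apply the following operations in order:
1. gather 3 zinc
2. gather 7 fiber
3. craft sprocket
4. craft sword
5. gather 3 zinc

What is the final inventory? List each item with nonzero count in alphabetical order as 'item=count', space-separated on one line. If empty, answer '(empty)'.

After 1 (gather 3 zinc): zinc=3
After 2 (gather 7 fiber): fiber=7 zinc=3
After 3 (craft sprocket): fiber=3 sprocket=3 zinc=1
After 4 (craft sword): fiber=3 sword=2 zinc=1
After 5 (gather 3 zinc): fiber=3 sword=2 zinc=4

Answer: fiber=3 sword=2 zinc=4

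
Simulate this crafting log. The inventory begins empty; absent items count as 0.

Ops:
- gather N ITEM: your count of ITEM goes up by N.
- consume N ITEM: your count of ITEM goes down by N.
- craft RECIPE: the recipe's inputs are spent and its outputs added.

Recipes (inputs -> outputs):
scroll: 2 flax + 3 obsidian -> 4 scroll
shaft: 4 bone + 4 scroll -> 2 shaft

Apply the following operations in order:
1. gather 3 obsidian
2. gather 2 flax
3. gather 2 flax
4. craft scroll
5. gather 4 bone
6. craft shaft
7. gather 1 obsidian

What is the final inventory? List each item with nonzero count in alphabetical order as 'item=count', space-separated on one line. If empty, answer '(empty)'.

After 1 (gather 3 obsidian): obsidian=3
After 2 (gather 2 flax): flax=2 obsidian=3
After 3 (gather 2 flax): flax=4 obsidian=3
After 4 (craft scroll): flax=2 scroll=4
After 5 (gather 4 bone): bone=4 flax=2 scroll=4
After 6 (craft shaft): flax=2 shaft=2
After 7 (gather 1 obsidian): flax=2 obsidian=1 shaft=2

Answer: flax=2 obsidian=1 shaft=2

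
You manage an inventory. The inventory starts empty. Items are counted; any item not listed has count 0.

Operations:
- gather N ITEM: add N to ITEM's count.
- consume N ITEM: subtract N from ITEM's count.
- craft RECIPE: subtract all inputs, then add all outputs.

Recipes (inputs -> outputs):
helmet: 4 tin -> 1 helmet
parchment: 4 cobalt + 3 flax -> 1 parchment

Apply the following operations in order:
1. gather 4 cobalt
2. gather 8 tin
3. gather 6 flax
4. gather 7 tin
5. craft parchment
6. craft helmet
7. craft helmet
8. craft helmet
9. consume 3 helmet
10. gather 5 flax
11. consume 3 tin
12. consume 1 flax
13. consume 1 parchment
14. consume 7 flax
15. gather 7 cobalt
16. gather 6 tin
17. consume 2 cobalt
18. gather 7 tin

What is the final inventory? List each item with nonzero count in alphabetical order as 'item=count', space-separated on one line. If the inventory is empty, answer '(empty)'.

Answer: cobalt=5 tin=13

Derivation:
After 1 (gather 4 cobalt): cobalt=4
After 2 (gather 8 tin): cobalt=4 tin=8
After 3 (gather 6 flax): cobalt=4 flax=6 tin=8
After 4 (gather 7 tin): cobalt=4 flax=6 tin=15
After 5 (craft parchment): flax=3 parchment=1 tin=15
After 6 (craft helmet): flax=3 helmet=1 parchment=1 tin=11
After 7 (craft helmet): flax=3 helmet=2 parchment=1 tin=7
After 8 (craft helmet): flax=3 helmet=3 parchment=1 tin=3
After 9 (consume 3 helmet): flax=3 parchment=1 tin=3
After 10 (gather 5 flax): flax=8 parchment=1 tin=3
After 11 (consume 3 tin): flax=8 parchment=1
After 12 (consume 1 flax): flax=7 parchment=1
After 13 (consume 1 parchment): flax=7
After 14 (consume 7 flax): (empty)
After 15 (gather 7 cobalt): cobalt=7
After 16 (gather 6 tin): cobalt=7 tin=6
After 17 (consume 2 cobalt): cobalt=5 tin=6
After 18 (gather 7 tin): cobalt=5 tin=13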